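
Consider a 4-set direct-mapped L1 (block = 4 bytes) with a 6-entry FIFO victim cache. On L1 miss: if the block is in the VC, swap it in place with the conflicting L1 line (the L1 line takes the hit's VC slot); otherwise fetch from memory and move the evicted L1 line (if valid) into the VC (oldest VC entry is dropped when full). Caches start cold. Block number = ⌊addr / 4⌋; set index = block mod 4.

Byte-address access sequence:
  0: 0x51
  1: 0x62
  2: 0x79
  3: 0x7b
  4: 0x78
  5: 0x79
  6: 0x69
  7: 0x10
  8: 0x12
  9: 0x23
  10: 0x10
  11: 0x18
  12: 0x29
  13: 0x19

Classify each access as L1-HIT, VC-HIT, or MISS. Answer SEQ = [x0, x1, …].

SEQ = [MISS, MISS, MISS, L1-HIT, L1-HIT, L1-HIT, MISS, MISS, L1-HIT, MISS, VC-HIT, MISS, MISS, VC-HIT]

  [0] addr=0x51 blk=20 s=0: MISS | VC []
  [1] addr=0x62 blk=24 s=0: MISS | VC [20]
  [2] addr=0x79 blk=30 s=2: MISS | VC [20]
  [3] addr=0x7b blk=30 s=2: L1-HIT | VC [20]
  [4] addr=0x78 blk=30 s=2: L1-HIT | VC [20]
  [5] addr=0x79 blk=30 s=2: L1-HIT | VC [20]
  [6] addr=0x69 blk=26 s=2: MISS | VC [20, 30]
  [7] addr=0x10 blk=4 s=0: MISS | VC [20, 30, 24]
  [8] addr=0x12 blk=4 s=0: L1-HIT | VC [20, 30, 24]
  [9] addr=0x23 blk=8 s=0: MISS | VC [20, 30, 24, 4]
  [10] addr=0x10 blk=4 s=0: VC-HIT | VC [20, 30, 24, 8]
  [11] addr=0x18 blk=6 s=2: MISS | VC [20, 30, 24, 8, 26]
  [12] addr=0x29 blk=10 s=2: MISS | VC [20, 30, 24, 8, 26, 6]
  [13] addr=0x19 blk=6 s=2: VC-HIT | VC [20, 30, 24, 8, 26, 10]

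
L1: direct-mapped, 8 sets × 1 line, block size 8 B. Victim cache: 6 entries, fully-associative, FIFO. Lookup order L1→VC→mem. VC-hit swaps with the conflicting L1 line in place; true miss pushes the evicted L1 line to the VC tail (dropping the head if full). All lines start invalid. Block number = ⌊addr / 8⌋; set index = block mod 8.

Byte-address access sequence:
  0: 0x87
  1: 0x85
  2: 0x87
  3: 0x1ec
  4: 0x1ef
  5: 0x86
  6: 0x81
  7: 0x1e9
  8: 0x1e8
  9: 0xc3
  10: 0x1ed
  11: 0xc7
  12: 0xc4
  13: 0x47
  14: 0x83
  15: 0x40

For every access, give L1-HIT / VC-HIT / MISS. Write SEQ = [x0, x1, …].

SEQ = [MISS, L1-HIT, L1-HIT, MISS, L1-HIT, L1-HIT, L1-HIT, L1-HIT, L1-HIT, MISS, L1-HIT, L1-HIT, L1-HIT, MISS, VC-HIT, VC-HIT]

  [0] addr=0x87 blk=16 s=0: MISS | VC []
  [1] addr=0x85 blk=16 s=0: L1-HIT | VC []
  [2] addr=0x87 blk=16 s=0: L1-HIT | VC []
  [3] addr=0x1ec blk=61 s=5: MISS | VC []
  [4] addr=0x1ef blk=61 s=5: L1-HIT | VC []
  [5] addr=0x86 blk=16 s=0: L1-HIT | VC []
  [6] addr=0x81 blk=16 s=0: L1-HIT | VC []
  [7] addr=0x1e9 blk=61 s=5: L1-HIT | VC []
  [8] addr=0x1e8 blk=61 s=5: L1-HIT | VC []
  [9] addr=0xc3 blk=24 s=0: MISS | VC [16]
  [10] addr=0x1ed blk=61 s=5: L1-HIT | VC [16]
  [11] addr=0xc7 blk=24 s=0: L1-HIT | VC [16]
  [12] addr=0xc4 blk=24 s=0: L1-HIT | VC [16]
  [13] addr=0x47 blk=8 s=0: MISS | VC [16, 24]
  [14] addr=0x83 blk=16 s=0: VC-HIT | VC [8, 24]
  [15] addr=0x40 blk=8 s=0: VC-HIT | VC [16, 24]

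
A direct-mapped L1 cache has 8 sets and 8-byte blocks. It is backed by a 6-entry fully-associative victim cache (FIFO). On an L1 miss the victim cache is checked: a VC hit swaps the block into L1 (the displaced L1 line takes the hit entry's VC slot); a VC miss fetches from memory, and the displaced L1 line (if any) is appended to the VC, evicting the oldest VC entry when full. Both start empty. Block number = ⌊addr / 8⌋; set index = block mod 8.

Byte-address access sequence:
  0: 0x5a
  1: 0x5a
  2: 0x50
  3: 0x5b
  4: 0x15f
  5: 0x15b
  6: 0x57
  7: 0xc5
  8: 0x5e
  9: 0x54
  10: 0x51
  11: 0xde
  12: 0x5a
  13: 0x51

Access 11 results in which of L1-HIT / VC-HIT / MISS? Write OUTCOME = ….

  [0] addr=0x5a blk=11 s=3: MISS | VC []
  [1] addr=0x5a blk=11 s=3: L1-HIT | VC []
  [2] addr=0x50 blk=10 s=2: MISS | VC []
  [3] addr=0x5b blk=11 s=3: L1-HIT | VC []
  [4] addr=0x15f blk=43 s=3: MISS | VC [11]
  [5] addr=0x15b blk=43 s=3: L1-HIT | VC [11]
  [6] addr=0x57 blk=10 s=2: L1-HIT | VC [11]
  [7] addr=0xc5 blk=24 s=0: MISS | VC [11]
  [8] addr=0x5e blk=11 s=3: VC-HIT | VC [43]
  [9] addr=0x54 blk=10 s=2: L1-HIT | VC [43]
  [10] addr=0x51 blk=10 s=2: L1-HIT | VC [43]
  [11] addr=0xde blk=27 s=3: MISS | VC [43, 11]
  [12] addr=0x5a blk=11 s=3: VC-HIT | VC [43, 27]
  [13] addr=0x51 blk=10 s=2: L1-HIT | VC [43, 27]

OUTCOME = MISS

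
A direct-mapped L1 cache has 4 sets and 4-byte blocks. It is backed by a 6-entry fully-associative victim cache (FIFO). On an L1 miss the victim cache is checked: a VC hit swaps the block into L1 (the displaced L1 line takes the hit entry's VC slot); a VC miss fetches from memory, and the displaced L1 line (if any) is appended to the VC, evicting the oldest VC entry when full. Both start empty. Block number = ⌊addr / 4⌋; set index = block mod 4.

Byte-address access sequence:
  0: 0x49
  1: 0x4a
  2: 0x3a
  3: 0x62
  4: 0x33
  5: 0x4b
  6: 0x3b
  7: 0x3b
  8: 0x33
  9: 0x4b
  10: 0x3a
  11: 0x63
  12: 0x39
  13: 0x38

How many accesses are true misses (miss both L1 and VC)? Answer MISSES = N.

#0 0x49→b18/s2 MISS; vc=[]
#1 0x4a→b18/s2 L1-HIT; vc=[]
#2 0x3a→b14/s2 MISS; vc=[18]
#3 0x62→b24/s0 MISS; vc=[18]
#4 0x33→b12/s0 MISS; vc=[18,24]
#5 0x4b→b18/s2 VC-HIT; vc=[14,24]
#6 0x3b→b14/s2 VC-HIT; vc=[18,24]
#7 0x3b→b14/s2 L1-HIT; vc=[18,24]
#8 0x33→b12/s0 L1-HIT; vc=[18,24]
#9 0x4b→b18/s2 VC-HIT; vc=[14,24]
#10 0x3a→b14/s2 VC-HIT; vc=[18,24]
#11 0x63→b24/s0 VC-HIT; vc=[18,12]
#12 0x39→b14/s2 L1-HIT; vc=[18,12]
#13 0x38→b14/s2 L1-HIT; vc=[18,12]

MISSES = 4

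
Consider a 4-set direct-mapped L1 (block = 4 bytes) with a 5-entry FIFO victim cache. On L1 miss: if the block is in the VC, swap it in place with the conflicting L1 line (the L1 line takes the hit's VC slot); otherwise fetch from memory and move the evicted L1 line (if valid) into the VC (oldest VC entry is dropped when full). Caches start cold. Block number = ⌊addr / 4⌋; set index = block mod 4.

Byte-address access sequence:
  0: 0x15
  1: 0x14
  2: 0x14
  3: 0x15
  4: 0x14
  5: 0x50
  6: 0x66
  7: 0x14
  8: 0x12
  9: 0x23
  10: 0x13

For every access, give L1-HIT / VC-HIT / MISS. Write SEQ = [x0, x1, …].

#0 0x15→b5/s1 MISS; vc=[]
#1 0x14→b5/s1 L1-HIT; vc=[]
#2 0x14→b5/s1 L1-HIT; vc=[]
#3 0x15→b5/s1 L1-HIT; vc=[]
#4 0x14→b5/s1 L1-HIT; vc=[]
#5 0x50→b20/s0 MISS; vc=[]
#6 0x66→b25/s1 MISS; vc=[5]
#7 0x14→b5/s1 VC-HIT; vc=[25]
#8 0x12→b4/s0 MISS; vc=[25,20]
#9 0x23→b8/s0 MISS; vc=[25,20,4]
#10 0x13→b4/s0 VC-HIT; vc=[25,20,8]

SEQ = [MISS, L1-HIT, L1-HIT, L1-HIT, L1-HIT, MISS, MISS, VC-HIT, MISS, MISS, VC-HIT]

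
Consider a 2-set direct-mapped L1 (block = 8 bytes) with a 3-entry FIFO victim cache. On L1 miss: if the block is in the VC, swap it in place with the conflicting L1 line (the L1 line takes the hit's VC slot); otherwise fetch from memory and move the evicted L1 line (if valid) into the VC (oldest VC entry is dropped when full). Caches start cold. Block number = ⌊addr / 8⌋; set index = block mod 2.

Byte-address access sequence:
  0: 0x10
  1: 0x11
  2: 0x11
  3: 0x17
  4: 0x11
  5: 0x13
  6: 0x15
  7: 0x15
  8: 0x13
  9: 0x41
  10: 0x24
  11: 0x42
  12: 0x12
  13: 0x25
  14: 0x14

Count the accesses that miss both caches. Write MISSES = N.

MISSES = 3

#0 0x10→b2/s0 MISS; vc=[]
#1 0x11→b2/s0 L1-HIT; vc=[]
#2 0x11→b2/s0 L1-HIT; vc=[]
#3 0x17→b2/s0 L1-HIT; vc=[]
#4 0x11→b2/s0 L1-HIT; vc=[]
#5 0x13→b2/s0 L1-HIT; vc=[]
#6 0x15→b2/s0 L1-HIT; vc=[]
#7 0x15→b2/s0 L1-HIT; vc=[]
#8 0x13→b2/s0 L1-HIT; vc=[]
#9 0x41→b8/s0 MISS; vc=[2]
#10 0x24→b4/s0 MISS; vc=[2,8]
#11 0x42→b8/s0 VC-HIT; vc=[2,4]
#12 0x12→b2/s0 VC-HIT; vc=[8,4]
#13 0x25→b4/s0 VC-HIT; vc=[8,2]
#14 0x14→b2/s0 VC-HIT; vc=[8,4]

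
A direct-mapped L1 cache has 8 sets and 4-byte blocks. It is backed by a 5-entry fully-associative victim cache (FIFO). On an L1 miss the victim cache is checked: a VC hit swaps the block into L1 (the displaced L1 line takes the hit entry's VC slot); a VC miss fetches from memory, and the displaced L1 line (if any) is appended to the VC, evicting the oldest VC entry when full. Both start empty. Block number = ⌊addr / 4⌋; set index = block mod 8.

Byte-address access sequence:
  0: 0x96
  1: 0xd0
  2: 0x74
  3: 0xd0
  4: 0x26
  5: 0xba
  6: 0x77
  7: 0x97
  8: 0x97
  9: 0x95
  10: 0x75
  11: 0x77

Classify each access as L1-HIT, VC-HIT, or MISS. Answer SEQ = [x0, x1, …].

SEQ = [MISS, MISS, MISS, L1-HIT, MISS, MISS, L1-HIT, VC-HIT, L1-HIT, L1-HIT, VC-HIT, L1-HIT]

  [0] addr=0x96 blk=37 s=5: MISS | VC []
  [1] addr=0xd0 blk=52 s=4: MISS | VC []
  [2] addr=0x74 blk=29 s=5: MISS | VC [37]
  [3] addr=0xd0 blk=52 s=4: L1-HIT | VC [37]
  [4] addr=0x26 blk=9 s=1: MISS | VC [37]
  [5] addr=0xba blk=46 s=6: MISS | VC [37]
  [6] addr=0x77 blk=29 s=5: L1-HIT | VC [37]
  [7] addr=0x97 blk=37 s=5: VC-HIT | VC [29]
  [8] addr=0x97 blk=37 s=5: L1-HIT | VC [29]
  [9] addr=0x95 blk=37 s=5: L1-HIT | VC [29]
  [10] addr=0x75 blk=29 s=5: VC-HIT | VC [37]
  [11] addr=0x77 blk=29 s=5: L1-HIT | VC [37]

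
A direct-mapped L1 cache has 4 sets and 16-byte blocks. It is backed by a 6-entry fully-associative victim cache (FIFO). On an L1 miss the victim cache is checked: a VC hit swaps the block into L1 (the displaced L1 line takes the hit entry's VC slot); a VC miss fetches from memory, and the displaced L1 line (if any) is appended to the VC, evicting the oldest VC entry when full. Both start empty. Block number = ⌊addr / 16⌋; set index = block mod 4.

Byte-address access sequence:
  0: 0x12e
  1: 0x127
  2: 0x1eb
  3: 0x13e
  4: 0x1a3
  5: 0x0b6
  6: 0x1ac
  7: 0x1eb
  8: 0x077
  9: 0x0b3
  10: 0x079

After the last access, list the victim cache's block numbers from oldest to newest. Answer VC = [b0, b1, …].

#0 0x12e→b18/s2 MISS; vc=[]
#1 0x127→b18/s2 L1-HIT; vc=[]
#2 0x1eb→b30/s2 MISS; vc=[18]
#3 0x13e→b19/s3 MISS; vc=[18]
#4 0x1a3→b26/s2 MISS; vc=[18,30]
#5 0xb6→b11/s3 MISS; vc=[18,30,19]
#6 0x1ac→b26/s2 L1-HIT; vc=[18,30,19]
#7 0x1eb→b30/s2 VC-HIT; vc=[18,26,19]
#8 0x77→b7/s3 MISS; vc=[18,26,19,11]
#9 0xb3→b11/s3 VC-HIT; vc=[18,26,19,7]
#10 0x79→b7/s3 VC-HIT; vc=[18,26,19,11]

VC = [18, 26, 19, 11]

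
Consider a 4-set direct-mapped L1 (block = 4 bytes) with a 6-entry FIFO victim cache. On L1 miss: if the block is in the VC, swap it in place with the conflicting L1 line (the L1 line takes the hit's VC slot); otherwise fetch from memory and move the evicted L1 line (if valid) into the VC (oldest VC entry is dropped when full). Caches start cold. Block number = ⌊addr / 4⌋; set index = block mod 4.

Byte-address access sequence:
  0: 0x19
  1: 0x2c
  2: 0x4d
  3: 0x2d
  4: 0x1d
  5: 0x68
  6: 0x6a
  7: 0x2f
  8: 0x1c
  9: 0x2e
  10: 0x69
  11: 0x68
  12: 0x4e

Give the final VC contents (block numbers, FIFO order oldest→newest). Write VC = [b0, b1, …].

0: 0x19 (blk 6, set 2) → MISS  vc=[]
1: 0x2c (blk 11, set 3) → MISS  vc=[]
2: 0x4d (blk 19, set 3) → MISS  vc=[11]
3: 0x2d (blk 11, set 3) → VC-HIT  vc=[19]
4: 0x1d (blk 7, set 3) → MISS  vc=[19, 11]
5: 0x68 (blk 26, set 2) → MISS  vc=[19, 11, 6]
6: 0x6a (blk 26, set 2) → L1-HIT  vc=[19, 11, 6]
7: 0x2f (blk 11, set 3) → VC-HIT  vc=[19, 7, 6]
8: 0x1c (blk 7, set 3) → VC-HIT  vc=[19, 11, 6]
9: 0x2e (blk 11, set 3) → VC-HIT  vc=[19, 7, 6]
10: 0x69 (blk 26, set 2) → L1-HIT  vc=[19, 7, 6]
11: 0x68 (blk 26, set 2) → L1-HIT  vc=[19, 7, 6]
12: 0x4e (blk 19, set 3) → VC-HIT  vc=[11, 7, 6]

VC = [11, 7, 6]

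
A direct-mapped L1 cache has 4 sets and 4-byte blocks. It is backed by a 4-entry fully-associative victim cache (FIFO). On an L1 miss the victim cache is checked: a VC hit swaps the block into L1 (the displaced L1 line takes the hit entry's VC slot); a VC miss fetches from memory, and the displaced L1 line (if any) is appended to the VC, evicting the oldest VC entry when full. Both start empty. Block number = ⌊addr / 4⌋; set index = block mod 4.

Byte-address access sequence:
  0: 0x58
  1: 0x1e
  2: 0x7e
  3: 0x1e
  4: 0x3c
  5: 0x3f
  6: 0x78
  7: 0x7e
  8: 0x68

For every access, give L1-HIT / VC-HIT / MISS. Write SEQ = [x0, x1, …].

0: 0x58 (blk 22, set 2) → MISS  vc=[]
1: 0x1e (blk 7, set 3) → MISS  vc=[]
2: 0x7e (blk 31, set 3) → MISS  vc=[7]
3: 0x1e (blk 7, set 3) → VC-HIT  vc=[31]
4: 0x3c (blk 15, set 3) → MISS  vc=[31, 7]
5: 0x3f (blk 15, set 3) → L1-HIT  vc=[31, 7]
6: 0x78 (blk 30, set 2) → MISS  vc=[31, 7, 22]
7: 0x7e (blk 31, set 3) → VC-HIT  vc=[15, 7, 22]
8: 0x68 (blk 26, set 2) → MISS  vc=[15, 7, 22, 30]

SEQ = [MISS, MISS, MISS, VC-HIT, MISS, L1-HIT, MISS, VC-HIT, MISS]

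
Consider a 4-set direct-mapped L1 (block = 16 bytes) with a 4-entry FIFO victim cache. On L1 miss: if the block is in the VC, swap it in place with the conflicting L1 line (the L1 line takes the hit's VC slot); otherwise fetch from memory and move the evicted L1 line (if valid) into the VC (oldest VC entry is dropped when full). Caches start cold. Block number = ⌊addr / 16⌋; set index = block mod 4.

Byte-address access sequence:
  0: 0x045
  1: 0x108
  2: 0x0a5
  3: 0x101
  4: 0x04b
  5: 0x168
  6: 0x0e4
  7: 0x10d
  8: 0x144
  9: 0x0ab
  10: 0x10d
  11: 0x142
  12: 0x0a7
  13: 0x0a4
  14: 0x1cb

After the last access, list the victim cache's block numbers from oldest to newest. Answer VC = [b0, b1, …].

0: 0x45 (blk 4, set 0) → MISS  vc=[]
1: 0x108 (blk 16, set 0) → MISS  vc=[4]
2: 0xa5 (blk 10, set 2) → MISS  vc=[4]
3: 0x101 (blk 16, set 0) → L1-HIT  vc=[4]
4: 0x4b (blk 4, set 0) → VC-HIT  vc=[16]
5: 0x168 (blk 22, set 2) → MISS  vc=[16, 10]
6: 0xe4 (blk 14, set 2) → MISS  vc=[16, 10, 22]
7: 0x10d (blk 16, set 0) → VC-HIT  vc=[4, 10, 22]
8: 0x144 (blk 20, set 0) → MISS  vc=[4, 10, 22, 16]
9: 0xab (blk 10, set 2) → VC-HIT  vc=[4, 14, 22, 16]
10: 0x10d (blk 16, set 0) → VC-HIT  vc=[4, 14, 22, 20]
11: 0x142 (blk 20, set 0) → VC-HIT  vc=[4, 14, 22, 16]
12: 0xa7 (blk 10, set 2) → L1-HIT  vc=[4, 14, 22, 16]
13: 0xa4 (blk 10, set 2) → L1-HIT  vc=[4, 14, 22, 16]
14: 0x1cb (blk 28, set 0) → MISS  vc=[14, 22, 16, 20]

VC = [14, 22, 16, 20]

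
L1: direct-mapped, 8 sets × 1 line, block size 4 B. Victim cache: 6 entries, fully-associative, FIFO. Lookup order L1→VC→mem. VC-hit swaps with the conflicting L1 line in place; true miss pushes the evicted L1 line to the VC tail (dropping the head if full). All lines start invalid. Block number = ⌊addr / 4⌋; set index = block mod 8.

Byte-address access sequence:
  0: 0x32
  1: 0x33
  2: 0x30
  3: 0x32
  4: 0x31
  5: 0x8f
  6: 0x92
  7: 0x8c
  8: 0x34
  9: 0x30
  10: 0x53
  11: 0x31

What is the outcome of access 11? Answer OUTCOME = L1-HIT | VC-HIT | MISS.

OUTCOME = VC-HIT

  [0] addr=0x32 blk=12 s=4: MISS | VC []
  [1] addr=0x33 blk=12 s=4: L1-HIT | VC []
  [2] addr=0x30 blk=12 s=4: L1-HIT | VC []
  [3] addr=0x32 blk=12 s=4: L1-HIT | VC []
  [4] addr=0x31 blk=12 s=4: L1-HIT | VC []
  [5] addr=0x8f blk=35 s=3: MISS | VC []
  [6] addr=0x92 blk=36 s=4: MISS | VC [12]
  [7] addr=0x8c blk=35 s=3: L1-HIT | VC [12]
  [8] addr=0x34 blk=13 s=5: MISS | VC [12]
  [9] addr=0x30 blk=12 s=4: VC-HIT | VC [36]
  [10] addr=0x53 blk=20 s=4: MISS | VC [36, 12]
  [11] addr=0x31 blk=12 s=4: VC-HIT | VC [36, 20]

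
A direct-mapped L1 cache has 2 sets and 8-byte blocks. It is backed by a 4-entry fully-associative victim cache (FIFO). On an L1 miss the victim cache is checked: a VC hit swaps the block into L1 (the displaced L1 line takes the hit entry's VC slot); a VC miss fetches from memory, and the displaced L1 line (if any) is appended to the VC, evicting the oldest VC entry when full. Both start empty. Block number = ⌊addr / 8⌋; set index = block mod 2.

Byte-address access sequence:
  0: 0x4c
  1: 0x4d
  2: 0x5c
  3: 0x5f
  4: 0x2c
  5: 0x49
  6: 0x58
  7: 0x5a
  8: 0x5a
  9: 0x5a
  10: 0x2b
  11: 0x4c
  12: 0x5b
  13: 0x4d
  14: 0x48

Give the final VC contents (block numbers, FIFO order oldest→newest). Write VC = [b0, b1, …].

#0 0x4c→b9/s1 MISS; vc=[]
#1 0x4d→b9/s1 L1-HIT; vc=[]
#2 0x5c→b11/s1 MISS; vc=[9]
#3 0x5f→b11/s1 L1-HIT; vc=[9]
#4 0x2c→b5/s1 MISS; vc=[9,11]
#5 0x49→b9/s1 VC-HIT; vc=[5,11]
#6 0x58→b11/s1 VC-HIT; vc=[5,9]
#7 0x5a→b11/s1 L1-HIT; vc=[5,9]
#8 0x5a→b11/s1 L1-HIT; vc=[5,9]
#9 0x5a→b11/s1 L1-HIT; vc=[5,9]
#10 0x2b→b5/s1 VC-HIT; vc=[11,9]
#11 0x4c→b9/s1 VC-HIT; vc=[11,5]
#12 0x5b→b11/s1 VC-HIT; vc=[9,5]
#13 0x4d→b9/s1 VC-HIT; vc=[11,5]
#14 0x48→b9/s1 L1-HIT; vc=[11,5]

VC = [11, 5]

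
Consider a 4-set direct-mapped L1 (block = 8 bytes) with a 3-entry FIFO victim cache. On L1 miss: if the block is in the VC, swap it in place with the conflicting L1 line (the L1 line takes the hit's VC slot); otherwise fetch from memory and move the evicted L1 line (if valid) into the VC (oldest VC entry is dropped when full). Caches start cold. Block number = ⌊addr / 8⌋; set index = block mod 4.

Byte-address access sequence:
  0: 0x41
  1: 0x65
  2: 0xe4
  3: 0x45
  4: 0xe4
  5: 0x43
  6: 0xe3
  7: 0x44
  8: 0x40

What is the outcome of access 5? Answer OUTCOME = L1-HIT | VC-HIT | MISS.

#0 0x41→b8/s0 MISS; vc=[]
#1 0x65→b12/s0 MISS; vc=[8]
#2 0xe4→b28/s0 MISS; vc=[8,12]
#3 0x45→b8/s0 VC-HIT; vc=[28,12]
#4 0xe4→b28/s0 VC-HIT; vc=[8,12]
#5 0x43→b8/s0 VC-HIT; vc=[28,12]
#6 0xe3→b28/s0 VC-HIT; vc=[8,12]
#7 0x44→b8/s0 VC-HIT; vc=[28,12]
#8 0x40→b8/s0 L1-HIT; vc=[28,12]

OUTCOME = VC-HIT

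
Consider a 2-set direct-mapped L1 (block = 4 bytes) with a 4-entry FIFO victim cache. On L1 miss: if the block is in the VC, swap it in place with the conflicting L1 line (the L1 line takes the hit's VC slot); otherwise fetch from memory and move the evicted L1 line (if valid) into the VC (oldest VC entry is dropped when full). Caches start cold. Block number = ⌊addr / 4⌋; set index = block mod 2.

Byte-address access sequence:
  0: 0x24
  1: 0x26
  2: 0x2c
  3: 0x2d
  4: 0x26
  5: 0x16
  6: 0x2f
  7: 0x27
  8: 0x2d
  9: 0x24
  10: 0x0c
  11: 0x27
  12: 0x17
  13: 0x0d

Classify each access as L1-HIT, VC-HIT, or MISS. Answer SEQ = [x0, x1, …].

#0 0x24→b9/s1 MISS; vc=[]
#1 0x26→b9/s1 L1-HIT; vc=[]
#2 0x2c→b11/s1 MISS; vc=[9]
#3 0x2d→b11/s1 L1-HIT; vc=[9]
#4 0x26→b9/s1 VC-HIT; vc=[11]
#5 0x16→b5/s1 MISS; vc=[11,9]
#6 0x2f→b11/s1 VC-HIT; vc=[5,9]
#7 0x27→b9/s1 VC-HIT; vc=[5,11]
#8 0x2d→b11/s1 VC-HIT; vc=[5,9]
#9 0x24→b9/s1 VC-HIT; vc=[5,11]
#10 0xc→b3/s1 MISS; vc=[5,11,9]
#11 0x27→b9/s1 VC-HIT; vc=[5,11,3]
#12 0x17→b5/s1 VC-HIT; vc=[9,11,3]
#13 0xd→b3/s1 VC-HIT; vc=[9,11,5]

SEQ = [MISS, L1-HIT, MISS, L1-HIT, VC-HIT, MISS, VC-HIT, VC-HIT, VC-HIT, VC-HIT, MISS, VC-HIT, VC-HIT, VC-HIT]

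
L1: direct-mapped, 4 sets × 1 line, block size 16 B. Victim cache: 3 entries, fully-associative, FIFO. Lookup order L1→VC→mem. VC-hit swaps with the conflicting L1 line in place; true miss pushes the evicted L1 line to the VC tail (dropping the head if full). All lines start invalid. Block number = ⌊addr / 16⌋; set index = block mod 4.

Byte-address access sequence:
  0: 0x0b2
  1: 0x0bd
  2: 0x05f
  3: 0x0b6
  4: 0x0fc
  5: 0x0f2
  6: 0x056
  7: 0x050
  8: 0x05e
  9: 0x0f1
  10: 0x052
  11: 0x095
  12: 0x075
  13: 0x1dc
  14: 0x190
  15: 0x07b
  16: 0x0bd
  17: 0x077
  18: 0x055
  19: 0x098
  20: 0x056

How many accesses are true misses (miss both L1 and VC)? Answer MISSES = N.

MISSES = 10

  [0] addr=0xb2 blk=11 s=3: MISS | VC []
  [1] addr=0xbd blk=11 s=3: L1-HIT | VC []
  [2] addr=0x5f blk=5 s=1: MISS | VC []
  [3] addr=0xb6 blk=11 s=3: L1-HIT | VC []
  [4] addr=0xfc blk=15 s=3: MISS | VC [11]
  [5] addr=0xf2 blk=15 s=3: L1-HIT | VC [11]
  [6] addr=0x56 blk=5 s=1: L1-HIT | VC [11]
  [7] addr=0x50 blk=5 s=1: L1-HIT | VC [11]
  [8] addr=0x5e blk=5 s=1: L1-HIT | VC [11]
  [9] addr=0xf1 blk=15 s=3: L1-HIT | VC [11]
  [10] addr=0x52 blk=5 s=1: L1-HIT | VC [11]
  [11] addr=0x95 blk=9 s=1: MISS | VC [11, 5]
  [12] addr=0x75 blk=7 s=3: MISS | VC [11, 5, 15]
  [13] addr=0x1dc blk=29 s=1: MISS | VC [5, 15, 9]
  [14] addr=0x190 blk=25 s=1: MISS | VC [15, 9, 29]
  [15] addr=0x7b blk=7 s=3: L1-HIT | VC [15, 9, 29]
  [16] addr=0xbd blk=11 s=3: MISS | VC [9, 29, 7]
  [17] addr=0x77 blk=7 s=3: VC-HIT | VC [9, 29, 11]
  [18] addr=0x55 blk=5 s=1: MISS | VC [29, 11, 25]
  [19] addr=0x98 blk=9 s=1: MISS | VC [11, 25, 5]
  [20] addr=0x56 blk=5 s=1: VC-HIT | VC [11, 25, 9]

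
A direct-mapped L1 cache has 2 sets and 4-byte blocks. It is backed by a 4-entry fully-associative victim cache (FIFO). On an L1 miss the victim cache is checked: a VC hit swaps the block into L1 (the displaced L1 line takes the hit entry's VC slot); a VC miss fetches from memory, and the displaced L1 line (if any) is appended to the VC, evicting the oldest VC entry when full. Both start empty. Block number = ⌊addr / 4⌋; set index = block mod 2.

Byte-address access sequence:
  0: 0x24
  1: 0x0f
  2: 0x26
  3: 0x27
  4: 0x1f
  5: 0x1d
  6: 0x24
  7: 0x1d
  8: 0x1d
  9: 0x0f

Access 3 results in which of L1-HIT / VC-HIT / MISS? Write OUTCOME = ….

OUTCOME = L1-HIT

0: 0x24 (blk 9, set 1) → MISS  vc=[]
1: 0xf (blk 3, set 1) → MISS  vc=[9]
2: 0x26 (blk 9, set 1) → VC-HIT  vc=[3]
3: 0x27 (blk 9, set 1) → L1-HIT  vc=[3]
4: 0x1f (blk 7, set 1) → MISS  vc=[3, 9]
5: 0x1d (blk 7, set 1) → L1-HIT  vc=[3, 9]
6: 0x24 (blk 9, set 1) → VC-HIT  vc=[3, 7]
7: 0x1d (blk 7, set 1) → VC-HIT  vc=[3, 9]
8: 0x1d (blk 7, set 1) → L1-HIT  vc=[3, 9]
9: 0xf (blk 3, set 1) → VC-HIT  vc=[7, 9]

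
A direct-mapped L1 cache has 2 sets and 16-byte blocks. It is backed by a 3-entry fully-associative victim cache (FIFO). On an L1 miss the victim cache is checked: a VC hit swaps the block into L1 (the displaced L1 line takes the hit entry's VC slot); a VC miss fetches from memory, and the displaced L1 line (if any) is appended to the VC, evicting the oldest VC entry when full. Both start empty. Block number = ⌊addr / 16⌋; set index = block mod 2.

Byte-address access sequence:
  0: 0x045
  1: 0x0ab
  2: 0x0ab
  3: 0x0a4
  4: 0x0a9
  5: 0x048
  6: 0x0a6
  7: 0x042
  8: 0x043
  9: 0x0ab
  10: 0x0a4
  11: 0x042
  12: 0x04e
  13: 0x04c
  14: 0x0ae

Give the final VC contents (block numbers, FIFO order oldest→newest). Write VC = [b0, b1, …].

0: 0x45 (blk 4, set 0) → MISS  vc=[]
1: 0xab (blk 10, set 0) → MISS  vc=[4]
2: 0xab (blk 10, set 0) → L1-HIT  vc=[4]
3: 0xa4 (blk 10, set 0) → L1-HIT  vc=[4]
4: 0xa9 (blk 10, set 0) → L1-HIT  vc=[4]
5: 0x48 (blk 4, set 0) → VC-HIT  vc=[10]
6: 0xa6 (blk 10, set 0) → VC-HIT  vc=[4]
7: 0x42 (blk 4, set 0) → VC-HIT  vc=[10]
8: 0x43 (blk 4, set 0) → L1-HIT  vc=[10]
9: 0xab (blk 10, set 0) → VC-HIT  vc=[4]
10: 0xa4 (blk 10, set 0) → L1-HIT  vc=[4]
11: 0x42 (blk 4, set 0) → VC-HIT  vc=[10]
12: 0x4e (blk 4, set 0) → L1-HIT  vc=[10]
13: 0x4c (blk 4, set 0) → L1-HIT  vc=[10]
14: 0xae (blk 10, set 0) → VC-HIT  vc=[4]

VC = [4]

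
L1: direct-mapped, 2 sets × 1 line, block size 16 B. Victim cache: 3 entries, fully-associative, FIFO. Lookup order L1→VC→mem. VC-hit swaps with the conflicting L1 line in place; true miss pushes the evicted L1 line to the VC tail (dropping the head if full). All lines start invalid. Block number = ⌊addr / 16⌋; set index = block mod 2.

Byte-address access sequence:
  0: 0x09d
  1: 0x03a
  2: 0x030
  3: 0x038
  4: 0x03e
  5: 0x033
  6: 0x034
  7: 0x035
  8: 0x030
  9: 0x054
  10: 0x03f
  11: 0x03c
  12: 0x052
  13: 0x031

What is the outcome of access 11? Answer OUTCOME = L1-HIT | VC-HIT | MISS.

OUTCOME = L1-HIT

0: 0x9d (blk 9, set 1) → MISS  vc=[]
1: 0x3a (blk 3, set 1) → MISS  vc=[9]
2: 0x30 (blk 3, set 1) → L1-HIT  vc=[9]
3: 0x38 (blk 3, set 1) → L1-HIT  vc=[9]
4: 0x3e (blk 3, set 1) → L1-HIT  vc=[9]
5: 0x33 (blk 3, set 1) → L1-HIT  vc=[9]
6: 0x34 (blk 3, set 1) → L1-HIT  vc=[9]
7: 0x35 (blk 3, set 1) → L1-HIT  vc=[9]
8: 0x30 (blk 3, set 1) → L1-HIT  vc=[9]
9: 0x54 (blk 5, set 1) → MISS  vc=[9, 3]
10: 0x3f (blk 3, set 1) → VC-HIT  vc=[9, 5]
11: 0x3c (blk 3, set 1) → L1-HIT  vc=[9, 5]
12: 0x52 (blk 5, set 1) → VC-HIT  vc=[9, 3]
13: 0x31 (blk 3, set 1) → VC-HIT  vc=[9, 5]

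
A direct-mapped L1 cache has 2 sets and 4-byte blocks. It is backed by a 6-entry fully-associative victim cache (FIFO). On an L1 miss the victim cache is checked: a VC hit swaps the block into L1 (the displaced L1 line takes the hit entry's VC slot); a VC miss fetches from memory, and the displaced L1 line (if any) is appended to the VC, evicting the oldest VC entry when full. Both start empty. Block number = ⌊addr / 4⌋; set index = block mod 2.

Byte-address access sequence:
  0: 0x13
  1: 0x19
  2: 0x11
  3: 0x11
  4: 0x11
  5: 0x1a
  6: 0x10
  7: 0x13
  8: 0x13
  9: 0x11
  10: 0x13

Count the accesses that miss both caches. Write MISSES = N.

#0 0x13→b4/s0 MISS; vc=[]
#1 0x19→b6/s0 MISS; vc=[4]
#2 0x11→b4/s0 VC-HIT; vc=[6]
#3 0x11→b4/s0 L1-HIT; vc=[6]
#4 0x11→b4/s0 L1-HIT; vc=[6]
#5 0x1a→b6/s0 VC-HIT; vc=[4]
#6 0x10→b4/s0 VC-HIT; vc=[6]
#7 0x13→b4/s0 L1-HIT; vc=[6]
#8 0x13→b4/s0 L1-HIT; vc=[6]
#9 0x11→b4/s0 L1-HIT; vc=[6]
#10 0x13→b4/s0 L1-HIT; vc=[6]

MISSES = 2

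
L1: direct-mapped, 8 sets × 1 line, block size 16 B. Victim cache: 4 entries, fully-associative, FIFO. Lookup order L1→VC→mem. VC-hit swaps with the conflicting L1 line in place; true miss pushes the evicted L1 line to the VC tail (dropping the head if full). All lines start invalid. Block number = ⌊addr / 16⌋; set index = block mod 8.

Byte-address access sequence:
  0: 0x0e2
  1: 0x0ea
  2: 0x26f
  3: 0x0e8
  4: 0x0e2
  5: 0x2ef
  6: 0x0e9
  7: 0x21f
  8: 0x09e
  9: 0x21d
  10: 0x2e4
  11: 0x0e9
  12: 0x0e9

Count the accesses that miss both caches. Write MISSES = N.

#0 0xe2→b14/s6 MISS; vc=[]
#1 0xea→b14/s6 L1-HIT; vc=[]
#2 0x26f→b38/s6 MISS; vc=[14]
#3 0xe8→b14/s6 VC-HIT; vc=[38]
#4 0xe2→b14/s6 L1-HIT; vc=[38]
#5 0x2ef→b46/s6 MISS; vc=[38,14]
#6 0xe9→b14/s6 VC-HIT; vc=[38,46]
#7 0x21f→b33/s1 MISS; vc=[38,46]
#8 0x9e→b9/s1 MISS; vc=[38,46,33]
#9 0x21d→b33/s1 VC-HIT; vc=[38,46,9]
#10 0x2e4→b46/s6 VC-HIT; vc=[38,14,9]
#11 0xe9→b14/s6 VC-HIT; vc=[38,46,9]
#12 0xe9→b14/s6 L1-HIT; vc=[38,46,9]

MISSES = 5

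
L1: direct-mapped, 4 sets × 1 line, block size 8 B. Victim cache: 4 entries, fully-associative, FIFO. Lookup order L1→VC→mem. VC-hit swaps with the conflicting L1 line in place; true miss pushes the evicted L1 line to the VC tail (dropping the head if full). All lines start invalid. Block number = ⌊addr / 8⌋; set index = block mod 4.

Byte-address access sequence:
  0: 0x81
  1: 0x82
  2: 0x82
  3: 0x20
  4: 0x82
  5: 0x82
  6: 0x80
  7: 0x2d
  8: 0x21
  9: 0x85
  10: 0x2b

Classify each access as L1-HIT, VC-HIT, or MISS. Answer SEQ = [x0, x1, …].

0: 0x81 (blk 16, set 0) → MISS  vc=[]
1: 0x82 (blk 16, set 0) → L1-HIT  vc=[]
2: 0x82 (blk 16, set 0) → L1-HIT  vc=[]
3: 0x20 (blk 4, set 0) → MISS  vc=[16]
4: 0x82 (blk 16, set 0) → VC-HIT  vc=[4]
5: 0x82 (blk 16, set 0) → L1-HIT  vc=[4]
6: 0x80 (blk 16, set 0) → L1-HIT  vc=[4]
7: 0x2d (blk 5, set 1) → MISS  vc=[4]
8: 0x21 (blk 4, set 0) → VC-HIT  vc=[16]
9: 0x85 (blk 16, set 0) → VC-HIT  vc=[4]
10: 0x2b (blk 5, set 1) → L1-HIT  vc=[4]

SEQ = [MISS, L1-HIT, L1-HIT, MISS, VC-HIT, L1-HIT, L1-HIT, MISS, VC-HIT, VC-HIT, L1-HIT]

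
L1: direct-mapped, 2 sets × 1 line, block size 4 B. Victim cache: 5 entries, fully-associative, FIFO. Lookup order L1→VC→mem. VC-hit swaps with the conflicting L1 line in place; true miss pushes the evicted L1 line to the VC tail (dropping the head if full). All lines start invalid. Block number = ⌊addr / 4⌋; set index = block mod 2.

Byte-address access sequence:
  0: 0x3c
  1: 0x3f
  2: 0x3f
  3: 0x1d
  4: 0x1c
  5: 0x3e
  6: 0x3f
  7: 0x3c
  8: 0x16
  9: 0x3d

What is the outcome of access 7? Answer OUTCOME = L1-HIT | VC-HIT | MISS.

OUTCOME = L1-HIT

  [0] addr=0x3c blk=15 s=1: MISS | VC []
  [1] addr=0x3f blk=15 s=1: L1-HIT | VC []
  [2] addr=0x3f blk=15 s=1: L1-HIT | VC []
  [3] addr=0x1d blk=7 s=1: MISS | VC [15]
  [4] addr=0x1c blk=7 s=1: L1-HIT | VC [15]
  [5] addr=0x3e blk=15 s=1: VC-HIT | VC [7]
  [6] addr=0x3f blk=15 s=1: L1-HIT | VC [7]
  [7] addr=0x3c blk=15 s=1: L1-HIT | VC [7]
  [8] addr=0x16 blk=5 s=1: MISS | VC [7, 15]
  [9] addr=0x3d blk=15 s=1: VC-HIT | VC [7, 5]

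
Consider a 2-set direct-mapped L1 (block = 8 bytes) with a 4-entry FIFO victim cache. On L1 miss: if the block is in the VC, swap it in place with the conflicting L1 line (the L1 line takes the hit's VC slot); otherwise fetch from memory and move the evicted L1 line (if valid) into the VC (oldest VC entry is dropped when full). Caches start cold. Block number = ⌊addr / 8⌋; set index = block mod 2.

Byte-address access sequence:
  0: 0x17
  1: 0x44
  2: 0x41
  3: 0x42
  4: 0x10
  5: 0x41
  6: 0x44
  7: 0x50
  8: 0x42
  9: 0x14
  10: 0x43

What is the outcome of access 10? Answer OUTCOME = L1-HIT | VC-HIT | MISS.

0: 0x17 (blk 2, set 0) → MISS  vc=[]
1: 0x44 (blk 8, set 0) → MISS  vc=[2]
2: 0x41 (blk 8, set 0) → L1-HIT  vc=[2]
3: 0x42 (blk 8, set 0) → L1-HIT  vc=[2]
4: 0x10 (blk 2, set 0) → VC-HIT  vc=[8]
5: 0x41 (blk 8, set 0) → VC-HIT  vc=[2]
6: 0x44 (blk 8, set 0) → L1-HIT  vc=[2]
7: 0x50 (blk 10, set 0) → MISS  vc=[2, 8]
8: 0x42 (blk 8, set 0) → VC-HIT  vc=[2, 10]
9: 0x14 (blk 2, set 0) → VC-HIT  vc=[8, 10]
10: 0x43 (blk 8, set 0) → VC-HIT  vc=[2, 10]

OUTCOME = VC-HIT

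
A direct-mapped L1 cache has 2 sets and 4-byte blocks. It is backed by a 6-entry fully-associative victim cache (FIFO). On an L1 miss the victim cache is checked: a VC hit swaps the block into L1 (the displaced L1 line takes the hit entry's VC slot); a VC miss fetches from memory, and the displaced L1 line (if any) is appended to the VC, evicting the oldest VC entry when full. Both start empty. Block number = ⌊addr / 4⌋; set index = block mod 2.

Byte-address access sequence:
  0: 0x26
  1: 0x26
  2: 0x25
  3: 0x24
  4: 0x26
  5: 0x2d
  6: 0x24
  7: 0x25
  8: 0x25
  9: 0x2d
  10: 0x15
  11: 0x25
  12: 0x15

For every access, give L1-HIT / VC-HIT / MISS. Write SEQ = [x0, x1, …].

SEQ = [MISS, L1-HIT, L1-HIT, L1-HIT, L1-HIT, MISS, VC-HIT, L1-HIT, L1-HIT, VC-HIT, MISS, VC-HIT, VC-HIT]

0: 0x26 (blk 9, set 1) → MISS  vc=[]
1: 0x26 (blk 9, set 1) → L1-HIT  vc=[]
2: 0x25 (blk 9, set 1) → L1-HIT  vc=[]
3: 0x24 (blk 9, set 1) → L1-HIT  vc=[]
4: 0x26 (blk 9, set 1) → L1-HIT  vc=[]
5: 0x2d (blk 11, set 1) → MISS  vc=[9]
6: 0x24 (blk 9, set 1) → VC-HIT  vc=[11]
7: 0x25 (blk 9, set 1) → L1-HIT  vc=[11]
8: 0x25 (blk 9, set 1) → L1-HIT  vc=[11]
9: 0x2d (blk 11, set 1) → VC-HIT  vc=[9]
10: 0x15 (blk 5, set 1) → MISS  vc=[9, 11]
11: 0x25 (blk 9, set 1) → VC-HIT  vc=[5, 11]
12: 0x15 (blk 5, set 1) → VC-HIT  vc=[9, 11]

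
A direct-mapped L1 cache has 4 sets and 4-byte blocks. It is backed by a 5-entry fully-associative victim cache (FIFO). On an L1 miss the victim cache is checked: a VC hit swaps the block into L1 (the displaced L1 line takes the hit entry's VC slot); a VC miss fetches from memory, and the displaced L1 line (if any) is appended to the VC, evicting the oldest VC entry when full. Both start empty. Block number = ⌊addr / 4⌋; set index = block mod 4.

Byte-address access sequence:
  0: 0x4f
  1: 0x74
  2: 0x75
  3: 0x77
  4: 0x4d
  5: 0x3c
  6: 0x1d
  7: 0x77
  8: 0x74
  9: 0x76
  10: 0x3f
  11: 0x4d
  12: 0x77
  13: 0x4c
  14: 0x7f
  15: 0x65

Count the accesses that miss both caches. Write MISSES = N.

  [0] addr=0x4f blk=19 s=3: MISS | VC []
  [1] addr=0x74 blk=29 s=1: MISS | VC []
  [2] addr=0x75 blk=29 s=1: L1-HIT | VC []
  [3] addr=0x77 blk=29 s=1: L1-HIT | VC []
  [4] addr=0x4d blk=19 s=3: L1-HIT | VC []
  [5] addr=0x3c blk=15 s=3: MISS | VC [19]
  [6] addr=0x1d blk=7 s=3: MISS | VC [19, 15]
  [7] addr=0x77 blk=29 s=1: L1-HIT | VC [19, 15]
  [8] addr=0x74 blk=29 s=1: L1-HIT | VC [19, 15]
  [9] addr=0x76 blk=29 s=1: L1-HIT | VC [19, 15]
  [10] addr=0x3f blk=15 s=3: VC-HIT | VC [19, 7]
  [11] addr=0x4d blk=19 s=3: VC-HIT | VC [15, 7]
  [12] addr=0x77 blk=29 s=1: L1-HIT | VC [15, 7]
  [13] addr=0x4c blk=19 s=3: L1-HIT | VC [15, 7]
  [14] addr=0x7f blk=31 s=3: MISS | VC [15, 7, 19]
  [15] addr=0x65 blk=25 s=1: MISS | VC [15, 7, 19, 29]

MISSES = 6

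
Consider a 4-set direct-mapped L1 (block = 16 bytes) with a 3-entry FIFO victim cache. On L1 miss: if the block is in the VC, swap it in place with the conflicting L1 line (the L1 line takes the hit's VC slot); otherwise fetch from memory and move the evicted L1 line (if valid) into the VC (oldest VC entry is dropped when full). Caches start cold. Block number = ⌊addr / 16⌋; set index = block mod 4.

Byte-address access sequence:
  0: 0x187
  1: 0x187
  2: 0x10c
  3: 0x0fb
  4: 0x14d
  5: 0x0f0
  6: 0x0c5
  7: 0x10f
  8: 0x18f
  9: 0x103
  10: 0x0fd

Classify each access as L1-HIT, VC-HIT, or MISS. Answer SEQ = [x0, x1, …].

SEQ = [MISS, L1-HIT, MISS, MISS, MISS, L1-HIT, MISS, VC-HIT, VC-HIT, VC-HIT, L1-HIT]

0: 0x187 (blk 24, set 0) → MISS  vc=[]
1: 0x187 (blk 24, set 0) → L1-HIT  vc=[]
2: 0x10c (blk 16, set 0) → MISS  vc=[24]
3: 0xfb (blk 15, set 3) → MISS  vc=[24]
4: 0x14d (blk 20, set 0) → MISS  vc=[24, 16]
5: 0xf0 (blk 15, set 3) → L1-HIT  vc=[24, 16]
6: 0xc5 (blk 12, set 0) → MISS  vc=[24, 16, 20]
7: 0x10f (blk 16, set 0) → VC-HIT  vc=[24, 12, 20]
8: 0x18f (blk 24, set 0) → VC-HIT  vc=[16, 12, 20]
9: 0x103 (blk 16, set 0) → VC-HIT  vc=[24, 12, 20]
10: 0xfd (blk 15, set 3) → L1-HIT  vc=[24, 12, 20]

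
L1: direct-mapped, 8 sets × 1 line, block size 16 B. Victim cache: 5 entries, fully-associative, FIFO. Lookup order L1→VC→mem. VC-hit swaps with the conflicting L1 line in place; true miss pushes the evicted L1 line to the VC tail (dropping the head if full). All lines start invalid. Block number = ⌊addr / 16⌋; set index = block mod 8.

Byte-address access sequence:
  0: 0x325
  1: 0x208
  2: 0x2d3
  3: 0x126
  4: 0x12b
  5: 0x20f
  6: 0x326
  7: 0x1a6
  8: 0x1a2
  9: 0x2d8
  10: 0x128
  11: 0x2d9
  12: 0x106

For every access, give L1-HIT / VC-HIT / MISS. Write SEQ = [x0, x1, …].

SEQ = [MISS, MISS, MISS, MISS, L1-HIT, L1-HIT, VC-HIT, MISS, L1-HIT, L1-HIT, VC-HIT, L1-HIT, MISS]

#0 0x325→b50/s2 MISS; vc=[]
#1 0x208→b32/s0 MISS; vc=[]
#2 0x2d3→b45/s5 MISS; vc=[]
#3 0x126→b18/s2 MISS; vc=[50]
#4 0x12b→b18/s2 L1-HIT; vc=[50]
#5 0x20f→b32/s0 L1-HIT; vc=[50]
#6 0x326→b50/s2 VC-HIT; vc=[18]
#7 0x1a6→b26/s2 MISS; vc=[18,50]
#8 0x1a2→b26/s2 L1-HIT; vc=[18,50]
#9 0x2d8→b45/s5 L1-HIT; vc=[18,50]
#10 0x128→b18/s2 VC-HIT; vc=[26,50]
#11 0x2d9→b45/s5 L1-HIT; vc=[26,50]
#12 0x106→b16/s0 MISS; vc=[26,50,32]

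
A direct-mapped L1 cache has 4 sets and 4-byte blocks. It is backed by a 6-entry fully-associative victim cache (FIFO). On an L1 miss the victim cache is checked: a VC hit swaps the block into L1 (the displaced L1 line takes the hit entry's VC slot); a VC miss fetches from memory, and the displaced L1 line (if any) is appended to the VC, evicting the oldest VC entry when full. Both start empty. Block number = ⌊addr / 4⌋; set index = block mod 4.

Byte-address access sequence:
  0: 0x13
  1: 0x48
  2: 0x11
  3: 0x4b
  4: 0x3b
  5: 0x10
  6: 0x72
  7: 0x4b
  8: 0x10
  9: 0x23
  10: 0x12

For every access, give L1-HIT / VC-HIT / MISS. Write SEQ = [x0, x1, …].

0: 0x13 (blk 4, set 0) → MISS  vc=[]
1: 0x48 (blk 18, set 2) → MISS  vc=[]
2: 0x11 (blk 4, set 0) → L1-HIT  vc=[]
3: 0x4b (blk 18, set 2) → L1-HIT  vc=[]
4: 0x3b (blk 14, set 2) → MISS  vc=[18]
5: 0x10 (blk 4, set 0) → L1-HIT  vc=[18]
6: 0x72 (blk 28, set 0) → MISS  vc=[18, 4]
7: 0x4b (blk 18, set 2) → VC-HIT  vc=[14, 4]
8: 0x10 (blk 4, set 0) → VC-HIT  vc=[14, 28]
9: 0x23 (blk 8, set 0) → MISS  vc=[14, 28, 4]
10: 0x12 (blk 4, set 0) → VC-HIT  vc=[14, 28, 8]

SEQ = [MISS, MISS, L1-HIT, L1-HIT, MISS, L1-HIT, MISS, VC-HIT, VC-HIT, MISS, VC-HIT]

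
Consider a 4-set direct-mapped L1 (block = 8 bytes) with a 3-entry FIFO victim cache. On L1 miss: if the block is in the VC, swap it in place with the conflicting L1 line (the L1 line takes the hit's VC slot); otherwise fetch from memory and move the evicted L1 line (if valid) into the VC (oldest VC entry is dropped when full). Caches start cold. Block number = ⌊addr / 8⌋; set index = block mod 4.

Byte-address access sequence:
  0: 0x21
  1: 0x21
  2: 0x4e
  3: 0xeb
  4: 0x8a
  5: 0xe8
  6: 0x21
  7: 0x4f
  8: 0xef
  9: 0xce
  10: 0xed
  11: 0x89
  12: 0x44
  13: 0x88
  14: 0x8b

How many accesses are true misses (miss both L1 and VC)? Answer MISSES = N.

MISSES = 6

0: 0x21 (blk 4, set 0) → MISS  vc=[]
1: 0x21 (blk 4, set 0) → L1-HIT  vc=[]
2: 0x4e (blk 9, set 1) → MISS  vc=[]
3: 0xeb (blk 29, set 1) → MISS  vc=[9]
4: 0x8a (blk 17, set 1) → MISS  vc=[9, 29]
5: 0xe8 (blk 29, set 1) → VC-HIT  vc=[9, 17]
6: 0x21 (blk 4, set 0) → L1-HIT  vc=[9, 17]
7: 0x4f (blk 9, set 1) → VC-HIT  vc=[29, 17]
8: 0xef (blk 29, set 1) → VC-HIT  vc=[9, 17]
9: 0xce (blk 25, set 1) → MISS  vc=[9, 17, 29]
10: 0xed (blk 29, set 1) → VC-HIT  vc=[9, 17, 25]
11: 0x89 (blk 17, set 1) → VC-HIT  vc=[9, 29, 25]
12: 0x44 (blk 8, set 0) → MISS  vc=[29, 25, 4]
13: 0x88 (blk 17, set 1) → L1-HIT  vc=[29, 25, 4]
14: 0x8b (blk 17, set 1) → L1-HIT  vc=[29, 25, 4]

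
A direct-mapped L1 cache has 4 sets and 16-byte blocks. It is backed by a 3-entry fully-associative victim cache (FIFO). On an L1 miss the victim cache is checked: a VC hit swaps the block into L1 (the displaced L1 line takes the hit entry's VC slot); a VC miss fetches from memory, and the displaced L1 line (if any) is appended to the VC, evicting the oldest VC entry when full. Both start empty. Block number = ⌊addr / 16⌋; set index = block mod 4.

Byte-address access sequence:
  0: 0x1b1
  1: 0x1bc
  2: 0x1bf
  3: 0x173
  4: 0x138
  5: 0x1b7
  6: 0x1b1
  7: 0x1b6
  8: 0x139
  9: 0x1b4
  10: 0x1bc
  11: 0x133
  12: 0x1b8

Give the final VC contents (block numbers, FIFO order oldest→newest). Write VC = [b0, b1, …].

VC = [19, 23]

  [0] addr=0x1b1 blk=27 s=3: MISS | VC []
  [1] addr=0x1bc blk=27 s=3: L1-HIT | VC []
  [2] addr=0x1bf blk=27 s=3: L1-HIT | VC []
  [3] addr=0x173 blk=23 s=3: MISS | VC [27]
  [4] addr=0x138 blk=19 s=3: MISS | VC [27, 23]
  [5] addr=0x1b7 blk=27 s=3: VC-HIT | VC [19, 23]
  [6] addr=0x1b1 blk=27 s=3: L1-HIT | VC [19, 23]
  [7] addr=0x1b6 blk=27 s=3: L1-HIT | VC [19, 23]
  [8] addr=0x139 blk=19 s=3: VC-HIT | VC [27, 23]
  [9] addr=0x1b4 blk=27 s=3: VC-HIT | VC [19, 23]
  [10] addr=0x1bc blk=27 s=3: L1-HIT | VC [19, 23]
  [11] addr=0x133 blk=19 s=3: VC-HIT | VC [27, 23]
  [12] addr=0x1b8 blk=27 s=3: VC-HIT | VC [19, 23]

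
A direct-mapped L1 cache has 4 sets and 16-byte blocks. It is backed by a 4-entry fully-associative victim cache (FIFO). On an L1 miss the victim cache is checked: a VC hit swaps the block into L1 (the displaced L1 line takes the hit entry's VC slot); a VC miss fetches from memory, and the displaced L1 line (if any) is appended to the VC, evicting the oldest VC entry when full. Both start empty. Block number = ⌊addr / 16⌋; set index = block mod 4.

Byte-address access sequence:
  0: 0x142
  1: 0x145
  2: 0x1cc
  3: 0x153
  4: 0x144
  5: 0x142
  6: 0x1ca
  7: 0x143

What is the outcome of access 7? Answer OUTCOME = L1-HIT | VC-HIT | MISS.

OUTCOME = VC-HIT

  [0] addr=0x142 blk=20 s=0: MISS | VC []
  [1] addr=0x145 blk=20 s=0: L1-HIT | VC []
  [2] addr=0x1cc blk=28 s=0: MISS | VC [20]
  [3] addr=0x153 blk=21 s=1: MISS | VC [20]
  [4] addr=0x144 blk=20 s=0: VC-HIT | VC [28]
  [5] addr=0x142 blk=20 s=0: L1-HIT | VC [28]
  [6] addr=0x1ca blk=28 s=0: VC-HIT | VC [20]
  [7] addr=0x143 blk=20 s=0: VC-HIT | VC [28]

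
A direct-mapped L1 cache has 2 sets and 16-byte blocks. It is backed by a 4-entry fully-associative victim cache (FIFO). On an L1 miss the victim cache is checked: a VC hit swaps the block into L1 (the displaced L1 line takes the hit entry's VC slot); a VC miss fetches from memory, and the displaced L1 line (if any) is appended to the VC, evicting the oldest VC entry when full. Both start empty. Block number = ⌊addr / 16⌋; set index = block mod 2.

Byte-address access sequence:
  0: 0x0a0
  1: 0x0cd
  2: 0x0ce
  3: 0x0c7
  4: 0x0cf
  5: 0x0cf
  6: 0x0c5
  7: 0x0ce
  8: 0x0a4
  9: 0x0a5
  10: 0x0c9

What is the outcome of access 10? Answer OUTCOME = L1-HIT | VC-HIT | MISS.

OUTCOME = VC-HIT

0: 0xa0 (blk 10, set 0) → MISS  vc=[]
1: 0xcd (blk 12, set 0) → MISS  vc=[10]
2: 0xce (blk 12, set 0) → L1-HIT  vc=[10]
3: 0xc7 (blk 12, set 0) → L1-HIT  vc=[10]
4: 0xcf (blk 12, set 0) → L1-HIT  vc=[10]
5: 0xcf (blk 12, set 0) → L1-HIT  vc=[10]
6: 0xc5 (blk 12, set 0) → L1-HIT  vc=[10]
7: 0xce (blk 12, set 0) → L1-HIT  vc=[10]
8: 0xa4 (blk 10, set 0) → VC-HIT  vc=[12]
9: 0xa5 (blk 10, set 0) → L1-HIT  vc=[12]
10: 0xc9 (blk 12, set 0) → VC-HIT  vc=[10]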